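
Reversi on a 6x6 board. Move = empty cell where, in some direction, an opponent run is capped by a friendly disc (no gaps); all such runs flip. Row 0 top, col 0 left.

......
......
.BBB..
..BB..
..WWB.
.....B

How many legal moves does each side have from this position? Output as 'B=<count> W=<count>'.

Answer: B=5 W=5

Derivation:
-- B to move --
(3,1): no bracket -> illegal
(3,4): no bracket -> illegal
(4,1): flips 2 -> legal
(5,1): flips 1 -> legal
(5,2): flips 1 -> legal
(5,3): flips 1 -> legal
(5,4): flips 1 -> legal
B mobility = 5
-- W to move --
(1,0): flips 2 -> legal
(1,1): no bracket -> illegal
(1,2): flips 2 -> legal
(1,3): flips 2 -> legal
(1,4): no bracket -> illegal
(2,0): no bracket -> illegal
(2,4): flips 1 -> legal
(3,0): no bracket -> illegal
(3,1): no bracket -> illegal
(3,4): no bracket -> illegal
(3,5): no bracket -> illegal
(4,1): no bracket -> illegal
(4,5): flips 1 -> legal
(5,3): no bracket -> illegal
(5,4): no bracket -> illegal
W mobility = 5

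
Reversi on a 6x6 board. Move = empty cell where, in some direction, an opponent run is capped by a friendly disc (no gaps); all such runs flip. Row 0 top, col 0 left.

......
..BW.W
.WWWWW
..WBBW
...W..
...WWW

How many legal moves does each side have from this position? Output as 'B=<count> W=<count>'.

-- B to move --
(0,2): no bracket -> illegal
(0,3): flips 2 -> legal
(0,4): no bracket -> illegal
(0,5): no bracket -> illegal
(1,0): no bracket -> illegal
(1,1): flips 1 -> legal
(1,4): flips 2 -> legal
(2,0): no bracket -> illegal
(3,0): flips 1 -> legal
(3,1): flips 1 -> legal
(4,1): no bracket -> illegal
(4,2): flips 2 -> legal
(4,4): no bracket -> illegal
(4,5): no bracket -> illegal
(5,2): flips 1 -> legal
B mobility = 7
-- W to move --
(0,1): flips 1 -> legal
(0,2): flips 1 -> legal
(0,3): flips 1 -> legal
(1,1): flips 1 -> legal
(4,2): flips 1 -> legal
(4,4): flips 2 -> legal
(4,5): flips 1 -> legal
W mobility = 7

Answer: B=7 W=7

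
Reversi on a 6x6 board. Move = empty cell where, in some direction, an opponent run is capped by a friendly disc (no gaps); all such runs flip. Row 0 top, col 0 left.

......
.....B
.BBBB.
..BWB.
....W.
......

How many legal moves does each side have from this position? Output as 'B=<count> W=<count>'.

Answer: B=4 W=5

Derivation:
-- B to move --
(3,5): no bracket -> illegal
(4,2): flips 1 -> legal
(4,3): flips 1 -> legal
(4,5): no bracket -> illegal
(5,3): no bracket -> illegal
(5,4): flips 1 -> legal
(5,5): flips 2 -> legal
B mobility = 4
-- W to move --
(0,4): no bracket -> illegal
(0,5): no bracket -> illegal
(1,0): no bracket -> illegal
(1,1): flips 1 -> legal
(1,2): no bracket -> illegal
(1,3): flips 1 -> legal
(1,4): flips 2 -> legal
(2,0): no bracket -> illegal
(2,5): no bracket -> illegal
(3,0): no bracket -> illegal
(3,1): flips 1 -> legal
(3,5): flips 1 -> legal
(4,1): no bracket -> illegal
(4,2): no bracket -> illegal
(4,3): no bracket -> illegal
(4,5): no bracket -> illegal
W mobility = 5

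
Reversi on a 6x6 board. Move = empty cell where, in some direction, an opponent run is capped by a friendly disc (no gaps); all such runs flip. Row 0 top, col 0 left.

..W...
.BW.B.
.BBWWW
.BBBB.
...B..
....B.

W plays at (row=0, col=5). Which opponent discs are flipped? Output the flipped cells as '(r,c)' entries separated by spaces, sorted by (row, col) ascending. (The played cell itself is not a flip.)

Dir NW: edge -> no flip
Dir N: edge -> no flip
Dir NE: edge -> no flip
Dir W: first cell '.' (not opp) -> no flip
Dir E: edge -> no flip
Dir SW: opp run (1,4) capped by W -> flip
Dir S: first cell '.' (not opp) -> no flip
Dir SE: edge -> no flip

Answer: (1,4)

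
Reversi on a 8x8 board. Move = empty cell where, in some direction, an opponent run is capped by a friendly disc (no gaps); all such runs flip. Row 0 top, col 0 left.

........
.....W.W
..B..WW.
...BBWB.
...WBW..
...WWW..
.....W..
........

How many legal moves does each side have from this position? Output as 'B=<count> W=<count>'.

Answer: B=10 W=8

Derivation:
-- B to move --
(0,4): no bracket -> illegal
(0,5): no bracket -> illegal
(0,6): no bracket -> illegal
(0,7): no bracket -> illegal
(1,4): flips 1 -> legal
(1,6): flips 2 -> legal
(2,4): no bracket -> illegal
(2,7): no bracket -> illegal
(3,2): no bracket -> illegal
(3,7): no bracket -> illegal
(4,2): flips 1 -> legal
(4,6): flips 1 -> legal
(5,2): flips 1 -> legal
(5,6): flips 1 -> legal
(6,2): flips 1 -> legal
(6,3): flips 4 -> legal
(6,4): flips 1 -> legal
(6,6): flips 1 -> legal
(7,4): no bracket -> illegal
(7,5): no bracket -> illegal
(7,6): no bracket -> illegal
B mobility = 10
-- W to move --
(1,1): flips 3 -> legal
(1,2): no bracket -> illegal
(1,3): no bracket -> illegal
(2,1): no bracket -> illegal
(2,3): flips 2 -> legal
(2,4): flips 2 -> legal
(2,7): flips 1 -> legal
(3,1): no bracket -> illegal
(3,2): flips 2 -> legal
(3,7): flips 1 -> legal
(4,2): no bracket -> illegal
(4,6): flips 1 -> legal
(4,7): flips 1 -> legal
W mobility = 8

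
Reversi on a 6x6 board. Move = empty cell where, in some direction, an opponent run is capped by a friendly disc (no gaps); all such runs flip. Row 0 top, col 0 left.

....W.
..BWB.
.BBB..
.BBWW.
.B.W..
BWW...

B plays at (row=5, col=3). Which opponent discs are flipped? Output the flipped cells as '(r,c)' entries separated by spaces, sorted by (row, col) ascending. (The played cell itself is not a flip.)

Answer: (3,3) (4,3) (5,1) (5,2)

Derivation:
Dir NW: first cell '.' (not opp) -> no flip
Dir N: opp run (4,3) (3,3) capped by B -> flip
Dir NE: first cell '.' (not opp) -> no flip
Dir W: opp run (5,2) (5,1) capped by B -> flip
Dir E: first cell '.' (not opp) -> no flip
Dir SW: edge -> no flip
Dir S: edge -> no flip
Dir SE: edge -> no flip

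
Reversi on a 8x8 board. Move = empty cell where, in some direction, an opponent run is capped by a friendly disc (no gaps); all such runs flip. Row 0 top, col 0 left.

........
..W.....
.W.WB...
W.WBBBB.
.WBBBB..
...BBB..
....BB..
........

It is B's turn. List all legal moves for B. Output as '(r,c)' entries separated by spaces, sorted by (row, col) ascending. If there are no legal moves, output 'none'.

Answer: (0,1) (1,0) (1,3) (2,2) (3,1) (4,0)

Derivation:
(0,1): flips 2 -> legal
(0,2): no bracket -> illegal
(0,3): no bracket -> illegal
(1,0): flips 2 -> legal
(1,1): no bracket -> illegal
(1,3): flips 1 -> legal
(1,4): no bracket -> illegal
(2,0): no bracket -> illegal
(2,2): flips 2 -> legal
(3,1): flips 1 -> legal
(4,0): flips 1 -> legal
(5,0): no bracket -> illegal
(5,1): no bracket -> illegal
(5,2): no bracket -> illegal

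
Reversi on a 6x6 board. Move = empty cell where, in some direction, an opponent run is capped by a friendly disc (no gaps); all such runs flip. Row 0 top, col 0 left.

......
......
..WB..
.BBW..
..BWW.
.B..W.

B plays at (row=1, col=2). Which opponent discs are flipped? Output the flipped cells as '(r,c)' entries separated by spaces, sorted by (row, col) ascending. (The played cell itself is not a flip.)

Dir NW: first cell '.' (not opp) -> no flip
Dir N: first cell '.' (not opp) -> no flip
Dir NE: first cell '.' (not opp) -> no flip
Dir W: first cell '.' (not opp) -> no flip
Dir E: first cell '.' (not opp) -> no flip
Dir SW: first cell '.' (not opp) -> no flip
Dir S: opp run (2,2) capped by B -> flip
Dir SE: first cell 'B' (not opp) -> no flip

Answer: (2,2)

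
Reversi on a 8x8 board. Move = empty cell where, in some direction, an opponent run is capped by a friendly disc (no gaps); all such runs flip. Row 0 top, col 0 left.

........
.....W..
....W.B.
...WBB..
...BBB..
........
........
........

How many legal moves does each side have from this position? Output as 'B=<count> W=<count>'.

-- B to move --
(0,4): flips 1 -> legal
(0,5): no bracket -> illegal
(0,6): no bracket -> illegal
(1,3): flips 1 -> legal
(1,4): flips 1 -> legal
(1,6): no bracket -> illegal
(2,2): flips 1 -> legal
(2,3): flips 1 -> legal
(2,5): no bracket -> illegal
(3,2): flips 1 -> legal
(4,2): no bracket -> illegal
B mobility = 6
-- W to move --
(1,6): no bracket -> illegal
(1,7): no bracket -> illegal
(2,3): no bracket -> illegal
(2,5): no bracket -> illegal
(2,7): no bracket -> illegal
(3,2): no bracket -> illegal
(3,6): flips 2 -> legal
(3,7): flips 1 -> legal
(4,2): no bracket -> illegal
(4,6): flips 1 -> legal
(5,2): no bracket -> illegal
(5,3): flips 1 -> legal
(5,4): flips 2 -> legal
(5,5): flips 1 -> legal
(5,6): no bracket -> illegal
W mobility = 6

Answer: B=6 W=6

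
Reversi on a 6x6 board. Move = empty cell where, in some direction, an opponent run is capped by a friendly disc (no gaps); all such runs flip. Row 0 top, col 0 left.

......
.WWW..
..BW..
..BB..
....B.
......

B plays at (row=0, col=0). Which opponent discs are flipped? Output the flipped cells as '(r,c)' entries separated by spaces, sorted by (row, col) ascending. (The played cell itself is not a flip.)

Dir NW: edge -> no flip
Dir N: edge -> no flip
Dir NE: edge -> no flip
Dir W: edge -> no flip
Dir E: first cell '.' (not opp) -> no flip
Dir SW: edge -> no flip
Dir S: first cell '.' (not opp) -> no flip
Dir SE: opp run (1,1) capped by B -> flip

Answer: (1,1)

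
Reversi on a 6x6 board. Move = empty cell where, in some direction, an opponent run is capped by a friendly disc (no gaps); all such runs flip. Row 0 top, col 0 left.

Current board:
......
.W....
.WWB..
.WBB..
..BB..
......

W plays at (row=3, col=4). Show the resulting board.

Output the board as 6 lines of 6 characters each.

Place W at (3,4); scan 8 dirs for brackets.
Dir NW: opp run (2,3), next='.' -> no flip
Dir N: first cell '.' (not opp) -> no flip
Dir NE: first cell '.' (not opp) -> no flip
Dir W: opp run (3,3) (3,2) capped by W -> flip
Dir E: first cell '.' (not opp) -> no flip
Dir SW: opp run (4,3), next='.' -> no flip
Dir S: first cell '.' (not opp) -> no flip
Dir SE: first cell '.' (not opp) -> no flip
All flips: (3,2) (3,3)

Answer: ......
.W....
.WWB..
.WWWW.
..BB..
......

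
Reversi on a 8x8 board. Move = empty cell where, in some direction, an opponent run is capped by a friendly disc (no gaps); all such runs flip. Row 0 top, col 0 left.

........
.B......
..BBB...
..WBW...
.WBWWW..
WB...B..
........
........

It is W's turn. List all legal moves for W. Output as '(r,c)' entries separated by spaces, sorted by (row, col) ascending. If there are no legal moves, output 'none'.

Answer: (0,0) (1,2) (1,3) (1,4) (5,2) (6,1) (6,5) (6,6)

Derivation:
(0,0): flips 3 -> legal
(0,1): no bracket -> illegal
(0,2): no bracket -> illegal
(1,0): no bracket -> illegal
(1,2): flips 2 -> legal
(1,3): flips 2 -> legal
(1,4): flips 2 -> legal
(1,5): no bracket -> illegal
(2,0): no bracket -> illegal
(2,1): no bracket -> illegal
(2,5): no bracket -> illegal
(3,1): no bracket -> illegal
(3,5): no bracket -> illegal
(4,0): no bracket -> illegal
(4,6): no bracket -> illegal
(5,2): flips 2 -> legal
(5,3): no bracket -> illegal
(5,4): no bracket -> illegal
(5,6): no bracket -> illegal
(6,0): no bracket -> illegal
(6,1): flips 1 -> legal
(6,2): no bracket -> illegal
(6,4): no bracket -> illegal
(6,5): flips 1 -> legal
(6,6): flips 1 -> legal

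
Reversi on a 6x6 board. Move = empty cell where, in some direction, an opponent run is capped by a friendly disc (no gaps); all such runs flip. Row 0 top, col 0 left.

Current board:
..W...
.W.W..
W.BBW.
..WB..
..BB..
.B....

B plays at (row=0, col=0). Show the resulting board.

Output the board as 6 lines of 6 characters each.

Answer: B.W...
.B.W..
W.BBW.
..WB..
..BB..
.B....

Derivation:
Place B at (0,0); scan 8 dirs for brackets.
Dir NW: edge -> no flip
Dir N: edge -> no flip
Dir NE: edge -> no flip
Dir W: edge -> no flip
Dir E: first cell '.' (not opp) -> no flip
Dir SW: edge -> no flip
Dir S: first cell '.' (not opp) -> no flip
Dir SE: opp run (1,1) capped by B -> flip
All flips: (1,1)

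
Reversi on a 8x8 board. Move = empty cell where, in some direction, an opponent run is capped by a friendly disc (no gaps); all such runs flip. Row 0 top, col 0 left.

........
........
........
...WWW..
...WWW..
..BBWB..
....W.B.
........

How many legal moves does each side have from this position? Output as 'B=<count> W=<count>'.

-- B to move --
(2,2): flips 2 -> legal
(2,3): flips 2 -> legal
(2,4): no bracket -> illegal
(2,5): flips 4 -> legal
(2,6): flips 2 -> legal
(3,2): no bracket -> illegal
(3,6): no bracket -> illegal
(4,2): no bracket -> illegal
(4,6): no bracket -> illegal
(5,6): no bracket -> illegal
(6,3): no bracket -> illegal
(6,5): no bracket -> illegal
(7,3): flips 1 -> legal
(7,4): no bracket -> illegal
(7,5): flips 1 -> legal
B mobility = 6
-- W to move --
(4,1): no bracket -> illegal
(4,2): flips 1 -> legal
(4,6): flips 1 -> legal
(5,1): flips 2 -> legal
(5,6): flips 1 -> legal
(5,7): no bracket -> illegal
(6,1): flips 1 -> legal
(6,2): flips 1 -> legal
(6,3): flips 1 -> legal
(6,5): flips 1 -> legal
(6,7): no bracket -> illegal
(7,5): no bracket -> illegal
(7,6): no bracket -> illegal
(7,7): flips 2 -> legal
W mobility = 9

Answer: B=6 W=9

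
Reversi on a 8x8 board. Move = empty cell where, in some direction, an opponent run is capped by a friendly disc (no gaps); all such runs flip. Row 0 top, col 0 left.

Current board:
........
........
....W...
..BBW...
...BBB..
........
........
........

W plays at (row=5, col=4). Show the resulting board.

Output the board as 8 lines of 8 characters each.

Place W at (5,4); scan 8 dirs for brackets.
Dir NW: opp run (4,3) (3,2), next='.' -> no flip
Dir N: opp run (4,4) capped by W -> flip
Dir NE: opp run (4,5), next='.' -> no flip
Dir W: first cell '.' (not opp) -> no flip
Dir E: first cell '.' (not opp) -> no flip
Dir SW: first cell '.' (not opp) -> no flip
Dir S: first cell '.' (not opp) -> no flip
Dir SE: first cell '.' (not opp) -> no flip
All flips: (4,4)

Answer: ........
........
....W...
..BBW...
...BWB..
....W...
........
........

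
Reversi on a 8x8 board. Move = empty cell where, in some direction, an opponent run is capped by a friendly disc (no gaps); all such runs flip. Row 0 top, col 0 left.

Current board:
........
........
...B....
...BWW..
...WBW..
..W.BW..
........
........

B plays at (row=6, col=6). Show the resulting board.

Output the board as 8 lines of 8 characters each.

Answer: ........
........
...B....
...BWW..
...WBW..
..W.BB..
......B.
........

Derivation:
Place B at (6,6); scan 8 dirs for brackets.
Dir NW: opp run (5,5) capped by B -> flip
Dir N: first cell '.' (not opp) -> no flip
Dir NE: first cell '.' (not opp) -> no flip
Dir W: first cell '.' (not opp) -> no flip
Dir E: first cell '.' (not opp) -> no flip
Dir SW: first cell '.' (not opp) -> no flip
Dir S: first cell '.' (not opp) -> no flip
Dir SE: first cell '.' (not opp) -> no flip
All flips: (5,5)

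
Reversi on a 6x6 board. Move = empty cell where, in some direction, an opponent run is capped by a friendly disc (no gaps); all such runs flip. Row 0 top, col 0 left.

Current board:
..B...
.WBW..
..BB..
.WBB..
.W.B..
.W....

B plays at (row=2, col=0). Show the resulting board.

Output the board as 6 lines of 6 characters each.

Answer: ..B...
.BBW..
B.BB..
.WBB..
.W.B..
.W....

Derivation:
Place B at (2,0); scan 8 dirs for brackets.
Dir NW: edge -> no flip
Dir N: first cell '.' (not opp) -> no flip
Dir NE: opp run (1,1) capped by B -> flip
Dir W: edge -> no flip
Dir E: first cell '.' (not opp) -> no flip
Dir SW: edge -> no flip
Dir S: first cell '.' (not opp) -> no flip
Dir SE: opp run (3,1), next='.' -> no flip
All flips: (1,1)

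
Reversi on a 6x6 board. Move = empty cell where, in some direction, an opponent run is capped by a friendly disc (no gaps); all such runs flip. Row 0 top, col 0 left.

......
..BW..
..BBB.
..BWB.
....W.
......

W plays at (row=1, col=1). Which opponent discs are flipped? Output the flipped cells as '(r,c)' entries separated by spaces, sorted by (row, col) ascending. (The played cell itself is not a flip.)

Answer: (1,2) (2,2)

Derivation:
Dir NW: first cell '.' (not opp) -> no flip
Dir N: first cell '.' (not opp) -> no flip
Dir NE: first cell '.' (not opp) -> no flip
Dir W: first cell '.' (not opp) -> no flip
Dir E: opp run (1,2) capped by W -> flip
Dir SW: first cell '.' (not opp) -> no flip
Dir S: first cell '.' (not opp) -> no flip
Dir SE: opp run (2,2) capped by W -> flip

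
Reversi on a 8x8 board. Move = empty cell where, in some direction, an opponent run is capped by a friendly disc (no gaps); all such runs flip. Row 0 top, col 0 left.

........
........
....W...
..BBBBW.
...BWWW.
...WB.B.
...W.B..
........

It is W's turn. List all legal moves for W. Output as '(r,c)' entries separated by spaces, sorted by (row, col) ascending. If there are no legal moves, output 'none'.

(2,1): no bracket -> illegal
(2,2): flips 1 -> legal
(2,3): flips 3 -> legal
(2,5): flips 1 -> legal
(2,6): flips 1 -> legal
(3,1): flips 4 -> legal
(4,1): no bracket -> illegal
(4,2): flips 2 -> legal
(4,7): no bracket -> illegal
(5,2): no bracket -> illegal
(5,5): flips 1 -> legal
(5,7): no bracket -> illegal
(6,4): flips 1 -> legal
(6,6): flips 1 -> legal
(6,7): flips 1 -> legal
(7,4): no bracket -> illegal
(7,5): no bracket -> illegal
(7,6): no bracket -> illegal

Answer: (2,2) (2,3) (2,5) (2,6) (3,1) (4,2) (5,5) (6,4) (6,6) (6,7)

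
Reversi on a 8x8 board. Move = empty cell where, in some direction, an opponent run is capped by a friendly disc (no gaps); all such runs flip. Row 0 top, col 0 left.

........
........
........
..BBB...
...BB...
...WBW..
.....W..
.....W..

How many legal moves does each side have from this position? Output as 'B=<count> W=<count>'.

Answer: B=6 W=4

Derivation:
-- B to move --
(4,2): no bracket -> illegal
(4,5): no bracket -> illegal
(4,6): no bracket -> illegal
(5,2): flips 1 -> legal
(5,6): flips 1 -> legal
(6,2): flips 1 -> legal
(6,3): flips 1 -> legal
(6,4): no bracket -> illegal
(6,6): flips 1 -> legal
(7,4): no bracket -> illegal
(7,6): flips 1 -> legal
B mobility = 6
-- W to move --
(2,1): flips 3 -> legal
(2,2): flips 2 -> legal
(2,3): flips 2 -> legal
(2,4): no bracket -> illegal
(2,5): no bracket -> illegal
(3,1): no bracket -> illegal
(3,5): flips 1 -> legal
(4,1): no bracket -> illegal
(4,2): no bracket -> illegal
(4,5): no bracket -> illegal
(5,2): no bracket -> illegal
(6,3): no bracket -> illegal
(6,4): no bracket -> illegal
W mobility = 4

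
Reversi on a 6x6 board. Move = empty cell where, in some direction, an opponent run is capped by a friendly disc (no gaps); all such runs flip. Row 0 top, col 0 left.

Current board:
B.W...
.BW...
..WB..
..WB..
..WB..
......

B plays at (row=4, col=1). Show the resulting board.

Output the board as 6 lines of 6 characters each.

Place B at (4,1); scan 8 dirs for brackets.
Dir NW: first cell '.' (not opp) -> no flip
Dir N: first cell '.' (not opp) -> no flip
Dir NE: opp run (3,2) capped by B -> flip
Dir W: first cell '.' (not opp) -> no flip
Dir E: opp run (4,2) capped by B -> flip
Dir SW: first cell '.' (not opp) -> no flip
Dir S: first cell '.' (not opp) -> no flip
Dir SE: first cell '.' (not opp) -> no flip
All flips: (3,2) (4,2)

Answer: B.W...
.BW...
..WB..
..BB..
.BBB..
......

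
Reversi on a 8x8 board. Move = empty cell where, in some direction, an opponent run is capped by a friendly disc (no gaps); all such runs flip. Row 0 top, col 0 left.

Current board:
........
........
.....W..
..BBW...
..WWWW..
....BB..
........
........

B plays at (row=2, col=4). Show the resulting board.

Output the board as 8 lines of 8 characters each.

Place B at (2,4); scan 8 dirs for brackets.
Dir NW: first cell '.' (not opp) -> no flip
Dir N: first cell '.' (not opp) -> no flip
Dir NE: first cell '.' (not opp) -> no flip
Dir W: first cell '.' (not opp) -> no flip
Dir E: opp run (2,5), next='.' -> no flip
Dir SW: first cell 'B' (not opp) -> no flip
Dir S: opp run (3,4) (4,4) capped by B -> flip
Dir SE: first cell '.' (not opp) -> no flip
All flips: (3,4) (4,4)

Answer: ........
........
....BW..
..BBB...
..WWBW..
....BB..
........
........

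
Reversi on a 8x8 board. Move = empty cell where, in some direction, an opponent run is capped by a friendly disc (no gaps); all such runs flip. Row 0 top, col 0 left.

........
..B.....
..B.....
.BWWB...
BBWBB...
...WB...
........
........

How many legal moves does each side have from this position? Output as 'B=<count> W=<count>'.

Answer: B=6 W=9

Derivation:
-- B to move --
(2,1): flips 1 -> legal
(2,3): flips 2 -> legal
(2,4): no bracket -> illegal
(5,1): no bracket -> illegal
(5,2): flips 3 -> legal
(6,2): flips 1 -> legal
(6,3): flips 1 -> legal
(6,4): flips 2 -> legal
B mobility = 6
-- W to move --
(0,1): no bracket -> illegal
(0,2): flips 2 -> legal
(0,3): no bracket -> illegal
(1,1): flips 1 -> legal
(1,3): no bracket -> illegal
(2,0): flips 1 -> legal
(2,1): no bracket -> illegal
(2,3): no bracket -> illegal
(2,4): no bracket -> illegal
(2,5): no bracket -> illegal
(3,0): flips 1 -> legal
(3,5): flips 2 -> legal
(4,5): flips 2 -> legal
(5,0): flips 1 -> legal
(5,1): no bracket -> illegal
(5,2): no bracket -> illegal
(5,5): flips 2 -> legal
(6,3): no bracket -> illegal
(6,4): no bracket -> illegal
(6,5): flips 2 -> legal
W mobility = 9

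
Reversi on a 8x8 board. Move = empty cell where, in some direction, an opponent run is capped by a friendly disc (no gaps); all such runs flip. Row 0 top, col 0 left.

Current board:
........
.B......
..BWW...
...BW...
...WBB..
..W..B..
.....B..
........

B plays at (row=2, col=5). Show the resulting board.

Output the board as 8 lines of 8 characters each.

Place B at (2,5); scan 8 dirs for brackets.
Dir NW: first cell '.' (not opp) -> no flip
Dir N: first cell '.' (not opp) -> no flip
Dir NE: first cell '.' (not opp) -> no flip
Dir W: opp run (2,4) (2,3) capped by B -> flip
Dir E: first cell '.' (not opp) -> no flip
Dir SW: opp run (3,4) (4,3) (5,2), next='.' -> no flip
Dir S: first cell '.' (not opp) -> no flip
Dir SE: first cell '.' (not opp) -> no flip
All flips: (2,3) (2,4)

Answer: ........
.B......
..BBBB..
...BW...
...WBB..
..W..B..
.....B..
........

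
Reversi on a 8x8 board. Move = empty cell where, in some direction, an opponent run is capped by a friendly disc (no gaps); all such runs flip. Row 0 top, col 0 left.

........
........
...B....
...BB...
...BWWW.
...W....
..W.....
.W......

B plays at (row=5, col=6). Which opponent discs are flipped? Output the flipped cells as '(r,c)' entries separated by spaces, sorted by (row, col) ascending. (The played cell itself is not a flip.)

Answer: (4,5)

Derivation:
Dir NW: opp run (4,5) capped by B -> flip
Dir N: opp run (4,6), next='.' -> no flip
Dir NE: first cell '.' (not opp) -> no flip
Dir W: first cell '.' (not opp) -> no flip
Dir E: first cell '.' (not opp) -> no flip
Dir SW: first cell '.' (not opp) -> no flip
Dir S: first cell '.' (not opp) -> no flip
Dir SE: first cell '.' (not opp) -> no flip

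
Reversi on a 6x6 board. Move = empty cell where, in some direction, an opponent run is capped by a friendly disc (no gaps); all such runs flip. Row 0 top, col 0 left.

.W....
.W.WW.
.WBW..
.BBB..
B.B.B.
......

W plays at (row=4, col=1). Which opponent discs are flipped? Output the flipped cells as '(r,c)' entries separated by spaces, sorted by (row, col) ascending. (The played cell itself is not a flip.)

Answer: (3,1) (3,2)

Derivation:
Dir NW: first cell '.' (not opp) -> no flip
Dir N: opp run (3,1) capped by W -> flip
Dir NE: opp run (3,2) capped by W -> flip
Dir W: opp run (4,0), next=edge -> no flip
Dir E: opp run (4,2), next='.' -> no flip
Dir SW: first cell '.' (not opp) -> no flip
Dir S: first cell '.' (not opp) -> no flip
Dir SE: first cell '.' (not opp) -> no flip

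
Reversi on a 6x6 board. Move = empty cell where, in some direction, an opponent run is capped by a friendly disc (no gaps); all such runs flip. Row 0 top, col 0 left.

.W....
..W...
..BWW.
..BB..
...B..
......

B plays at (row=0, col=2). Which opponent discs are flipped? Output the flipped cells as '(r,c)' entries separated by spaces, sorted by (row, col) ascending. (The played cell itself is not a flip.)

Dir NW: edge -> no flip
Dir N: edge -> no flip
Dir NE: edge -> no flip
Dir W: opp run (0,1), next='.' -> no flip
Dir E: first cell '.' (not opp) -> no flip
Dir SW: first cell '.' (not opp) -> no flip
Dir S: opp run (1,2) capped by B -> flip
Dir SE: first cell '.' (not opp) -> no flip

Answer: (1,2)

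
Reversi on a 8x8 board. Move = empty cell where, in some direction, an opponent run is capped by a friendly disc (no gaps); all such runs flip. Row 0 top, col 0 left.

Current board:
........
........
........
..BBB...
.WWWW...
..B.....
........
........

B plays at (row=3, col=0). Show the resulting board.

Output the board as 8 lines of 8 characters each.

Place B at (3,0); scan 8 dirs for brackets.
Dir NW: edge -> no flip
Dir N: first cell '.' (not opp) -> no flip
Dir NE: first cell '.' (not opp) -> no flip
Dir W: edge -> no flip
Dir E: first cell '.' (not opp) -> no flip
Dir SW: edge -> no flip
Dir S: first cell '.' (not opp) -> no flip
Dir SE: opp run (4,1) capped by B -> flip
All flips: (4,1)

Answer: ........
........
........
B.BBB...
.BWWW...
..B.....
........
........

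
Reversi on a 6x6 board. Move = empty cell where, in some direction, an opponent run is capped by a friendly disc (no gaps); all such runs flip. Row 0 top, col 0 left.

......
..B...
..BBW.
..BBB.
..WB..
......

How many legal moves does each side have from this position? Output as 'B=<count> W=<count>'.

-- B to move --
(1,3): no bracket -> illegal
(1,4): flips 1 -> legal
(1,5): flips 1 -> legal
(2,5): flips 1 -> legal
(3,1): no bracket -> illegal
(3,5): no bracket -> illegal
(4,1): flips 1 -> legal
(5,1): flips 1 -> legal
(5,2): flips 1 -> legal
(5,3): no bracket -> illegal
B mobility = 6
-- W to move --
(0,1): no bracket -> illegal
(0,2): flips 3 -> legal
(0,3): no bracket -> illegal
(1,1): no bracket -> illegal
(1,3): no bracket -> illegal
(1,4): no bracket -> illegal
(2,1): flips 2 -> legal
(2,5): no bracket -> illegal
(3,1): no bracket -> illegal
(3,5): no bracket -> illegal
(4,1): no bracket -> illegal
(4,4): flips 2 -> legal
(4,5): no bracket -> illegal
(5,2): no bracket -> illegal
(5,3): no bracket -> illegal
(5,4): no bracket -> illegal
W mobility = 3

Answer: B=6 W=3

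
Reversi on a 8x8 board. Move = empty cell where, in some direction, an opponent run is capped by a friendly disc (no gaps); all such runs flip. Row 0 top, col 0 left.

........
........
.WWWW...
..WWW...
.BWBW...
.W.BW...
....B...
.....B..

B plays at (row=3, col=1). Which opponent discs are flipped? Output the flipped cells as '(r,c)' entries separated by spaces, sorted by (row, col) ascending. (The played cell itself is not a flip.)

Dir NW: first cell '.' (not opp) -> no flip
Dir N: opp run (2,1), next='.' -> no flip
Dir NE: opp run (2,2), next='.' -> no flip
Dir W: first cell '.' (not opp) -> no flip
Dir E: opp run (3,2) (3,3) (3,4), next='.' -> no flip
Dir SW: first cell '.' (not opp) -> no flip
Dir S: first cell 'B' (not opp) -> no flip
Dir SE: opp run (4,2) capped by B -> flip

Answer: (4,2)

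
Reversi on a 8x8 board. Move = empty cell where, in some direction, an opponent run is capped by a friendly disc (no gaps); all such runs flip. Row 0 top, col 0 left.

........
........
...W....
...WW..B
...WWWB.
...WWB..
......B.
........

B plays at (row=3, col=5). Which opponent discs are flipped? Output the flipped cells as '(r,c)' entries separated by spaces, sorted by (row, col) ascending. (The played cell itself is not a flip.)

Answer: (4,5)

Derivation:
Dir NW: first cell '.' (not opp) -> no flip
Dir N: first cell '.' (not opp) -> no flip
Dir NE: first cell '.' (not opp) -> no flip
Dir W: opp run (3,4) (3,3), next='.' -> no flip
Dir E: first cell '.' (not opp) -> no flip
Dir SW: opp run (4,4) (5,3), next='.' -> no flip
Dir S: opp run (4,5) capped by B -> flip
Dir SE: first cell 'B' (not opp) -> no flip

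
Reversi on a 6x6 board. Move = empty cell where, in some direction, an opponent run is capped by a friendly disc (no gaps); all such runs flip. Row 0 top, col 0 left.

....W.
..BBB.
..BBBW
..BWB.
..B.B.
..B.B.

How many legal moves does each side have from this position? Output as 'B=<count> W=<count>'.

Answer: B=1 W=9

Derivation:
-- B to move --
(0,3): no bracket -> illegal
(0,5): no bracket -> illegal
(1,5): no bracket -> illegal
(3,5): no bracket -> illegal
(4,3): flips 1 -> legal
B mobility = 1
-- W to move --
(0,1): no bracket -> illegal
(0,2): no bracket -> illegal
(0,3): flips 3 -> legal
(0,5): no bracket -> illegal
(1,1): flips 1 -> legal
(1,5): flips 1 -> legal
(2,1): flips 3 -> legal
(3,1): flips 3 -> legal
(3,5): flips 1 -> legal
(4,1): no bracket -> illegal
(4,3): flips 1 -> legal
(4,5): no bracket -> illegal
(5,1): flips 1 -> legal
(5,3): no bracket -> illegal
(5,5): flips 1 -> legal
W mobility = 9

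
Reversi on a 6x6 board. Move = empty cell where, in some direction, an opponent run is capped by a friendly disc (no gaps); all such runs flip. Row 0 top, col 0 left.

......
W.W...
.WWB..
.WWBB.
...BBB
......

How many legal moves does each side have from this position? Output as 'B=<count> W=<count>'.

Answer: B=5 W=5

Derivation:
-- B to move --
(0,0): no bracket -> illegal
(0,1): flips 1 -> legal
(0,2): no bracket -> illegal
(0,3): no bracket -> illegal
(1,1): flips 1 -> legal
(1,3): no bracket -> illegal
(2,0): flips 2 -> legal
(3,0): flips 2 -> legal
(4,0): no bracket -> illegal
(4,1): flips 1 -> legal
(4,2): no bracket -> illegal
B mobility = 5
-- W to move --
(1,3): no bracket -> illegal
(1,4): flips 1 -> legal
(2,4): flips 1 -> legal
(2,5): no bracket -> illegal
(3,5): flips 2 -> legal
(4,2): no bracket -> illegal
(5,2): no bracket -> illegal
(5,3): no bracket -> illegal
(5,4): flips 1 -> legal
(5,5): flips 2 -> legal
W mobility = 5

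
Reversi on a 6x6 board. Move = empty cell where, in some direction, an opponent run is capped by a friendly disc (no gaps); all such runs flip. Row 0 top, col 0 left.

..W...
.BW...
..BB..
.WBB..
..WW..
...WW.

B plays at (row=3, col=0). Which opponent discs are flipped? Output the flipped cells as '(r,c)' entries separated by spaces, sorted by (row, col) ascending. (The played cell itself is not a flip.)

Dir NW: edge -> no flip
Dir N: first cell '.' (not opp) -> no flip
Dir NE: first cell '.' (not opp) -> no flip
Dir W: edge -> no flip
Dir E: opp run (3,1) capped by B -> flip
Dir SW: edge -> no flip
Dir S: first cell '.' (not opp) -> no flip
Dir SE: first cell '.' (not opp) -> no flip

Answer: (3,1)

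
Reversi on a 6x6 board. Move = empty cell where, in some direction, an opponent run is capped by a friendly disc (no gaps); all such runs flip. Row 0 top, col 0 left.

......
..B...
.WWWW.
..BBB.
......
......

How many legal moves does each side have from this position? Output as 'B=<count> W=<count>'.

-- B to move --
(1,0): flips 1 -> legal
(1,1): flips 1 -> legal
(1,3): flips 1 -> legal
(1,4): flips 2 -> legal
(1,5): flips 1 -> legal
(2,0): no bracket -> illegal
(2,5): no bracket -> illegal
(3,0): flips 1 -> legal
(3,1): no bracket -> illegal
(3,5): no bracket -> illegal
B mobility = 6
-- W to move --
(0,1): flips 1 -> legal
(0,2): flips 1 -> legal
(0,3): flips 1 -> legal
(1,1): no bracket -> illegal
(1,3): no bracket -> illegal
(2,5): no bracket -> illegal
(3,1): no bracket -> illegal
(3,5): no bracket -> illegal
(4,1): flips 1 -> legal
(4,2): flips 2 -> legal
(4,3): flips 2 -> legal
(4,4): flips 2 -> legal
(4,5): flips 1 -> legal
W mobility = 8

Answer: B=6 W=8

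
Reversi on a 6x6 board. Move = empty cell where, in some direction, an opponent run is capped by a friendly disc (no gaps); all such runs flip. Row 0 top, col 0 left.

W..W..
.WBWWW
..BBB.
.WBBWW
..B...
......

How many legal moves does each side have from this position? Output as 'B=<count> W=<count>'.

-- B to move --
(0,1): no bracket -> illegal
(0,2): flips 1 -> legal
(0,4): flips 2 -> legal
(0,5): flips 1 -> legal
(1,0): flips 1 -> legal
(2,0): flips 1 -> legal
(2,1): no bracket -> illegal
(2,5): no bracket -> illegal
(3,0): flips 1 -> legal
(4,0): flips 1 -> legal
(4,1): no bracket -> illegal
(4,3): no bracket -> illegal
(4,4): flips 1 -> legal
(4,5): flips 1 -> legal
B mobility = 9
-- W to move --
(0,1): flips 2 -> legal
(0,2): no bracket -> illegal
(2,1): flips 1 -> legal
(2,5): no bracket -> illegal
(4,1): flips 2 -> legal
(4,3): flips 2 -> legal
(4,4): flips 2 -> legal
(5,1): flips 3 -> legal
(5,2): no bracket -> illegal
(5,3): flips 1 -> legal
W mobility = 7

Answer: B=9 W=7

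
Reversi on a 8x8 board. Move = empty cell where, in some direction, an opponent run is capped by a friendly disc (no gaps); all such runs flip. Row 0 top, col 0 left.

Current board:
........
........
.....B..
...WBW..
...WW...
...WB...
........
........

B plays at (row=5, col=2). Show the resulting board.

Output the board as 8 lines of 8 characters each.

Answer: ........
........
.....B..
...WBW..
...BW...
..BBB...
........
........

Derivation:
Place B at (5,2); scan 8 dirs for brackets.
Dir NW: first cell '.' (not opp) -> no flip
Dir N: first cell '.' (not opp) -> no flip
Dir NE: opp run (4,3) capped by B -> flip
Dir W: first cell '.' (not opp) -> no flip
Dir E: opp run (5,3) capped by B -> flip
Dir SW: first cell '.' (not opp) -> no flip
Dir S: first cell '.' (not opp) -> no flip
Dir SE: first cell '.' (not opp) -> no flip
All flips: (4,3) (5,3)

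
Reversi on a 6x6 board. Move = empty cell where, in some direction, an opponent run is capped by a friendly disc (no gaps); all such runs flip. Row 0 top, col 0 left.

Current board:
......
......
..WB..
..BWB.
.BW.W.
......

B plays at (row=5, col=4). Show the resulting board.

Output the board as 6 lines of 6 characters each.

Place B at (5,4); scan 8 dirs for brackets.
Dir NW: first cell '.' (not opp) -> no flip
Dir N: opp run (4,4) capped by B -> flip
Dir NE: first cell '.' (not opp) -> no flip
Dir W: first cell '.' (not opp) -> no flip
Dir E: first cell '.' (not opp) -> no flip
Dir SW: edge -> no flip
Dir S: edge -> no flip
Dir SE: edge -> no flip
All flips: (4,4)

Answer: ......
......
..WB..
..BWB.
.BW.B.
....B.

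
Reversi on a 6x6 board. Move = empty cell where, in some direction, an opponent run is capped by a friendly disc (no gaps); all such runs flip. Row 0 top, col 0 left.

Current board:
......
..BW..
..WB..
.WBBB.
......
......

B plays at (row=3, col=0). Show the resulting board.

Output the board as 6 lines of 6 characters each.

Place B at (3,0); scan 8 dirs for brackets.
Dir NW: edge -> no flip
Dir N: first cell '.' (not opp) -> no flip
Dir NE: first cell '.' (not opp) -> no flip
Dir W: edge -> no flip
Dir E: opp run (3,1) capped by B -> flip
Dir SW: edge -> no flip
Dir S: first cell '.' (not opp) -> no flip
Dir SE: first cell '.' (not opp) -> no flip
All flips: (3,1)

Answer: ......
..BW..
..WB..
BBBBB.
......
......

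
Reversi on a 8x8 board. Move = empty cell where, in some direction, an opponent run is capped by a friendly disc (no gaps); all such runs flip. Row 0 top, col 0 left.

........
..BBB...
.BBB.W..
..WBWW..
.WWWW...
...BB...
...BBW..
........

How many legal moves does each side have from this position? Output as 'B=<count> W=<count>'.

Answer: B=11 W=11

Derivation:
-- B to move --
(1,5): no bracket -> illegal
(1,6): no bracket -> illegal
(2,4): flips 2 -> legal
(2,6): flips 2 -> legal
(3,0): no bracket -> illegal
(3,1): flips 2 -> legal
(3,6): flips 3 -> legal
(4,0): no bracket -> illegal
(4,5): flips 1 -> legal
(4,6): no bracket -> illegal
(5,0): flips 2 -> legal
(5,1): flips 1 -> legal
(5,2): flips 2 -> legal
(5,5): flips 1 -> legal
(5,6): no bracket -> illegal
(6,6): flips 1 -> legal
(7,4): no bracket -> illegal
(7,5): no bracket -> illegal
(7,6): flips 1 -> legal
B mobility = 11
-- W to move --
(0,1): flips 2 -> legal
(0,2): flips 2 -> legal
(0,3): flips 4 -> legal
(0,4): no bracket -> illegal
(0,5): flips 2 -> legal
(1,0): flips 1 -> legal
(1,1): flips 2 -> legal
(1,5): no bracket -> illegal
(2,0): no bracket -> illegal
(2,4): flips 1 -> legal
(3,0): no bracket -> illegal
(3,1): no bracket -> illegal
(4,5): no bracket -> illegal
(5,2): no bracket -> illegal
(5,5): no bracket -> illegal
(6,2): flips 3 -> legal
(7,2): no bracket -> illegal
(7,3): flips 2 -> legal
(7,4): flips 2 -> legal
(7,5): flips 2 -> legal
W mobility = 11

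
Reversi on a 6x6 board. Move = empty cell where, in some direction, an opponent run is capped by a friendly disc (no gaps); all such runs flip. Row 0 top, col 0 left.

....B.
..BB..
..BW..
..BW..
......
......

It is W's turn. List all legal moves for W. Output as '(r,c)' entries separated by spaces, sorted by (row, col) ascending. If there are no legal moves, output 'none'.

(0,1): flips 1 -> legal
(0,2): no bracket -> illegal
(0,3): flips 1 -> legal
(0,5): no bracket -> illegal
(1,1): flips 1 -> legal
(1,4): no bracket -> illegal
(1,5): no bracket -> illegal
(2,1): flips 1 -> legal
(2,4): no bracket -> illegal
(3,1): flips 1 -> legal
(4,1): flips 1 -> legal
(4,2): no bracket -> illegal
(4,3): no bracket -> illegal

Answer: (0,1) (0,3) (1,1) (2,1) (3,1) (4,1)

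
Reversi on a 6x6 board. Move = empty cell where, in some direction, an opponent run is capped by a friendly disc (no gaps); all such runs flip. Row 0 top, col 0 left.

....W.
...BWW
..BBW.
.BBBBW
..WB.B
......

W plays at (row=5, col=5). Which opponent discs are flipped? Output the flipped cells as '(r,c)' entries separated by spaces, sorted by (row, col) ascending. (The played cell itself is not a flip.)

Answer: (4,5)

Derivation:
Dir NW: first cell '.' (not opp) -> no flip
Dir N: opp run (4,5) capped by W -> flip
Dir NE: edge -> no flip
Dir W: first cell '.' (not opp) -> no flip
Dir E: edge -> no flip
Dir SW: edge -> no flip
Dir S: edge -> no flip
Dir SE: edge -> no flip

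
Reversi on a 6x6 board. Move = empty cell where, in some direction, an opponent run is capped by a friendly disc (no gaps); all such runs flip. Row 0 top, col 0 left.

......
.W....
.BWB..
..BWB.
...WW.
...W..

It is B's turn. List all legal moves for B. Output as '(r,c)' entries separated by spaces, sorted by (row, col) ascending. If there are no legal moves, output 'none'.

(0,0): no bracket -> illegal
(0,1): flips 1 -> legal
(0,2): no bracket -> illegal
(1,0): no bracket -> illegal
(1,2): flips 1 -> legal
(1,3): no bracket -> illegal
(2,0): no bracket -> illegal
(2,4): no bracket -> illegal
(3,1): no bracket -> illegal
(3,5): no bracket -> illegal
(4,2): no bracket -> illegal
(4,5): no bracket -> illegal
(5,2): flips 1 -> legal
(5,4): flips 2 -> legal
(5,5): no bracket -> illegal

Answer: (0,1) (1,2) (5,2) (5,4)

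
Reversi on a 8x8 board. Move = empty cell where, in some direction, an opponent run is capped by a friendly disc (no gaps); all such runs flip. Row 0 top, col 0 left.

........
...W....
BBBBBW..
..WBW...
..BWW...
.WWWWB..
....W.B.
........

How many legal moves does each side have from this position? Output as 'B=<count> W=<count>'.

-- B to move --
(0,2): flips 1 -> legal
(0,3): flips 1 -> legal
(0,4): flips 1 -> legal
(1,2): no bracket -> illegal
(1,4): no bracket -> illegal
(1,5): no bracket -> illegal
(1,6): no bracket -> illegal
(2,6): flips 1 -> legal
(3,1): flips 1 -> legal
(3,5): flips 1 -> legal
(3,6): no bracket -> illegal
(4,0): no bracket -> illegal
(4,1): flips 1 -> legal
(4,5): flips 3 -> legal
(5,0): flips 4 -> legal
(6,0): flips 1 -> legal
(6,1): no bracket -> illegal
(6,2): flips 1 -> legal
(6,3): flips 2 -> legal
(6,5): flips 3 -> legal
(7,3): flips 1 -> legal
(7,4): flips 4 -> legal
(7,5): flips 2 -> legal
B mobility = 16
-- W to move --
(1,0): flips 1 -> legal
(1,1): flips 2 -> legal
(1,2): flips 2 -> legal
(1,4): flips 2 -> legal
(1,5): flips 3 -> legal
(3,0): no bracket -> illegal
(3,1): flips 2 -> legal
(3,5): flips 1 -> legal
(4,1): flips 1 -> legal
(4,5): no bracket -> illegal
(4,6): flips 1 -> legal
(5,6): flips 1 -> legal
(5,7): no bracket -> illegal
(6,5): no bracket -> illegal
(6,7): no bracket -> illegal
(7,5): no bracket -> illegal
(7,6): no bracket -> illegal
(7,7): flips 2 -> legal
W mobility = 11

Answer: B=16 W=11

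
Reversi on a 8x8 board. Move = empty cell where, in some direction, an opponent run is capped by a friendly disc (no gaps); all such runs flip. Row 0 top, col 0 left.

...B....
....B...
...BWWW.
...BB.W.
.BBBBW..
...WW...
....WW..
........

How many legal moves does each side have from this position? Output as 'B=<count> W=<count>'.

-- B to move --
(1,3): no bracket -> illegal
(1,5): flips 1 -> legal
(1,6): flips 1 -> legal
(1,7): no bracket -> illegal
(2,7): flips 3 -> legal
(3,5): no bracket -> illegal
(3,7): no bracket -> illegal
(4,6): flips 1 -> legal
(4,7): flips 2 -> legal
(5,2): no bracket -> illegal
(5,5): no bracket -> illegal
(5,6): flips 1 -> legal
(6,2): flips 1 -> legal
(6,3): flips 1 -> legal
(6,6): no bracket -> illegal
(7,3): no bracket -> illegal
(7,4): flips 2 -> legal
(7,5): flips 2 -> legal
(7,6): flips 2 -> legal
B mobility = 11
-- W to move --
(0,2): no bracket -> illegal
(0,4): flips 1 -> legal
(0,5): no bracket -> illegal
(1,2): flips 2 -> legal
(1,3): flips 3 -> legal
(1,5): no bracket -> illegal
(2,2): flips 1 -> legal
(3,0): no bracket -> illegal
(3,1): flips 1 -> legal
(3,2): flips 1 -> legal
(3,5): flips 1 -> legal
(4,0): flips 4 -> legal
(5,0): no bracket -> illegal
(5,1): flips 2 -> legal
(5,2): flips 2 -> legal
(5,5): no bracket -> illegal
W mobility = 10

Answer: B=11 W=10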